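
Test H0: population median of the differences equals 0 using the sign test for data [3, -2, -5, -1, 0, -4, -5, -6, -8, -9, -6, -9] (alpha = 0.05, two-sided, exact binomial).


Step 1: Discard zero differences. Original n = 12; n_eff = number of nonzero differences = 11.
Nonzero differences (with sign): +3, -2, -5, -1, -4, -5, -6, -8, -9, -6, -9
Step 2: Count signs: positive = 1, negative = 10.
Step 3: Under H0: P(positive) = 0.5, so the number of positives S ~ Bin(11, 0.5).
Step 4: Two-sided exact p-value = sum of Bin(11,0.5) probabilities at or below the observed probability = 0.011719.
Step 5: alpha = 0.05. reject H0.

n_eff = 11, pos = 1, neg = 10, p = 0.011719, reject H0.


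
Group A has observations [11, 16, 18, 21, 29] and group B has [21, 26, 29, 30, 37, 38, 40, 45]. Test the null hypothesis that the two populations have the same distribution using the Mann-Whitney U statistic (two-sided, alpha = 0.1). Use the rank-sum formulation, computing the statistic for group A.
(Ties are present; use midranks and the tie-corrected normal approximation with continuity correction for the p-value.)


Step 1: Combine and sort all 13 observations; assign midranks.
sorted (value, group): (11,X), (16,X), (18,X), (21,X), (21,Y), (26,Y), (29,X), (29,Y), (30,Y), (37,Y), (38,Y), (40,Y), (45,Y)
ranks: 11->1, 16->2, 18->3, 21->4.5, 21->4.5, 26->6, 29->7.5, 29->7.5, 30->9, 37->10, 38->11, 40->12, 45->13
Step 2: Rank sum for X: R1 = 1 + 2 + 3 + 4.5 + 7.5 = 18.
Step 3: U_X = R1 - n1(n1+1)/2 = 18 - 5*6/2 = 18 - 15 = 3.
       U_Y = n1*n2 - U_X = 40 - 3 = 37.
Step 4: Ties are present, so use the tie-corrected normal approximation (with continuity correction) for the p-value.
Step 5: p-value = 0.015435; compare to alpha = 0.1. reject H0.

U_X = 3, p = 0.015435, reject H0 at alpha = 0.1.


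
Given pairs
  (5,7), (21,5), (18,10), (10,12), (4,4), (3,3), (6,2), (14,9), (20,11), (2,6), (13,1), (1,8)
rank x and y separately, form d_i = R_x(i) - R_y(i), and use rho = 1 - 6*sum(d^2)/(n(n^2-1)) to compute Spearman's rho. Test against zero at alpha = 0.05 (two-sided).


Step 1: Rank x and y separately (midranks; no ties here).
rank(x): 5->5, 21->12, 18->10, 10->7, 4->4, 3->3, 6->6, 14->9, 20->11, 2->2, 13->8, 1->1
rank(y): 7->7, 5->5, 10->10, 12->12, 4->4, 3->3, 2->2, 9->9, 11->11, 6->6, 1->1, 8->8
Step 2: d_i = R_x(i) - R_y(i); compute d_i^2.
  (5-7)^2=4, (12-5)^2=49, (10-10)^2=0, (7-12)^2=25, (4-4)^2=0, (3-3)^2=0, (6-2)^2=16, (9-9)^2=0, (11-11)^2=0, (2-6)^2=16, (8-1)^2=49, (1-8)^2=49
sum(d^2) = 208.
Step 3: rho = 1 - 6*208 / (12*(12^2 - 1)) = 1 - 1248/1716 = 0.272727.
Step 4: Under H0, t = rho * sqrt((n-2)/(1-rho^2)) = 0.8964 ~ t(10).
Step 5: Two-sided p-value from the t-distribution with 10 df = 0.391097.
Step 6: alpha = 0.05. fail to reject H0.

rho = 0.2727, p = 0.391097, fail to reject H0 at alpha = 0.05.


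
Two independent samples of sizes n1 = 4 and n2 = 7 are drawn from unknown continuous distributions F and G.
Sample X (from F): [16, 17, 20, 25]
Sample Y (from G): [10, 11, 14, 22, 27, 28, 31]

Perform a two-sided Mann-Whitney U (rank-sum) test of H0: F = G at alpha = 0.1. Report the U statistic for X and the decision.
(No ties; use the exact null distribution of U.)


Step 1: Combine and sort all 11 observations; assign midranks.
sorted (value, group): (10,Y), (11,Y), (14,Y), (16,X), (17,X), (20,X), (22,Y), (25,X), (27,Y), (28,Y), (31,Y)
ranks: 10->1, 11->2, 14->3, 16->4, 17->5, 20->6, 22->7, 25->8, 27->9, 28->10, 31->11
Step 2: Rank sum for X: R1 = 4 + 5 + 6 + 8 = 23.
Step 3: U_X = R1 - n1(n1+1)/2 = 23 - 4*5/2 = 23 - 10 = 13.
       U_Y = n1*n2 - U_X = 28 - 13 = 15.
Step 4: No ties, so the exact null distribution of U (based on enumerating the C(11,4) = 330 equally likely rank assignments) gives the two-sided p-value.
Step 5: p-value = 0.927273; compare to alpha = 0.1. fail to reject H0.

U_X = 13, p = 0.927273, fail to reject H0 at alpha = 0.1.


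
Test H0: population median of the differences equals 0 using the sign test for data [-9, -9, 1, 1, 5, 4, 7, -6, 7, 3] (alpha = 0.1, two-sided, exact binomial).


Step 1: Discard zero differences. Original n = 10; n_eff = number of nonzero differences = 10.
Nonzero differences (with sign): -9, -9, +1, +1, +5, +4, +7, -6, +7, +3
Step 2: Count signs: positive = 7, negative = 3.
Step 3: Under H0: P(positive) = 0.5, so the number of positives S ~ Bin(10, 0.5).
Step 4: Two-sided exact p-value = sum of Bin(10,0.5) probabilities at or below the observed probability = 0.343750.
Step 5: alpha = 0.1. fail to reject H0.

n_eff = 10, pos = 7, neg = 3, p = 0.343750, fail to reject H0.


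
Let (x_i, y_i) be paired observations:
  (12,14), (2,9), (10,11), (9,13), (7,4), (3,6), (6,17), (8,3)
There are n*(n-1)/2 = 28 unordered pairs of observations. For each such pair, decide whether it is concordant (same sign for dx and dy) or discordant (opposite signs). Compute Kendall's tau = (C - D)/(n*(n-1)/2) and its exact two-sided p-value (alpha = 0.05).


Step 1: Enumerate the 28 unordered pairs (i,j) with i<j and classify each by sign(x_j-x_i) * sign(y_j-y_i).
  (1,2):dx=-10,dy=-5->C; (1,3):dx=-2,dy=-3->C; (1,4):dx=-3,dy=-1->C; (1,5):dx=-5,dy=-10->C
  (1,6):dx=-9,dy=-8->C; (1,7):dx=-6,dy=+3->D; (1,8):dx=-4,dy=-11->C; (2,3):dx=+8,dy=+2->C
  (2,4):dx=+7,dy=+4->C; (2,5):dx=+5,dy=-5->D; (2,6):dx=+1,dy=-3->D; (2,7):dx=+4,dy=+8->C
  (2,8):dx=+6,dy=-6->D; (3,4):dx=-1,dy=+2->D; (3,5):dx=-3,dy=-7->C; (3,6):dx=-7,dy=-5->C
  (3,7):dx=-4,dy=+6->D; (3,8):dx=-2,dy=-8->C; (4,5):dx=-2,dy=-9->C; (4,6):dx=-6,dy=-7->C
  (4,7):dx=-3,dy=+4->D; (4,8):dx=-1,dy=-10->C; (5,6):dx=-4,dy=+2->D; (5,7):dx=-1,dy=+13->D
  (5,8):dx=+1,dy=-1->D; (6,7):dx=+3,dy=+11->C; (6,8):dx=+5,dy=-3->D; (7,8):dx=+2,dy=-14->D
Step 2: C = 16, D = 12, total pairs = 28.
Step 3: tau = (C - D)/(n(n-1)/2) = (16 - 12)/28 = 0.142857.
Step 4: Exact two-sided p-value (enumerate n! = 40320 permutations of y under H0): p = 0.719544.
Step 5: alpha = 0.05. fail to reject H0.

tau_b = 0.1429 (C=16, D=12), p = 0.719544, fail to reject H0.


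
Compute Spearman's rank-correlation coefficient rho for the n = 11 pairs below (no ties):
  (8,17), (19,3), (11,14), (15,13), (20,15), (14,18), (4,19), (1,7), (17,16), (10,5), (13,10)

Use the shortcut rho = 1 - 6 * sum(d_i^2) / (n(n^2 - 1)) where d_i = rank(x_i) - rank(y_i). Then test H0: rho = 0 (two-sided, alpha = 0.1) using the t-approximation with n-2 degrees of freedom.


Step 1: Rank x and y separately (midranks; no ties here).
rank(x): 8->3, 19->10, 11->5, 15->8, 20->11, 14->7, 4->2, 1->1, 17->9, 10->4, 13->6
rank(y): 17->9, 3->1, 14->6, 13->5, 15->7, 18->10, 19->11, 7->3, 16->8, 5->2, 10->4
Step 2: d_i = R_x(i) - R_y(i); compute d_i^2.
  (3-9)^2=36, (10-1)^2=81, (5-6)^2=1, (8-5)^2=9, (11-7)^2=16, (7-10)^2=9, (2-11)^2=81, (1-3)^2=4, (9-8)^2=1, (4-2)^2=4, (6-4)^2=4
sum(d^2) = 246.
Step 3: rho = 1 - 6*246 / (11*(11^2 - 1)) = 1 - 1476/1320 = -0.118182.
Step 4: Under H0, t = rho * sqrt((n-2)/(1-rho^2)) = -0.3570 ~ t(9).
Step 5: Two-sided p-value from the t-distribution with 9 df = 0.729285.
Step 6: alpha = 0.1. fail to reject H0.

rho = -0.1182, p = 0.729285, fail to reject H0 at alpha = 0.1.


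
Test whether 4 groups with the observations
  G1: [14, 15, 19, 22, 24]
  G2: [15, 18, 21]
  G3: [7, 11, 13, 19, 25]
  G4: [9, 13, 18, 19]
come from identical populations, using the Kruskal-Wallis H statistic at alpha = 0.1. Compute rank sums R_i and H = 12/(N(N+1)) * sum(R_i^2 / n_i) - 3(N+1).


Step 1: Combine all N = 17 observations and assign midranks.
sorted (value, group, rank): (7,G3,1), (9,G4,2), (11,G3,3), (13,G3,4.5), (13,G4,4.5), (14,G1,6), (15,G1,7.5), (15,G2,7.5), (18,G2,9.5), (18,G4,9.5), (19,G1,12), (19,G3,12), (19,G4,12), (21,G2,14), (22,G1,15), (24,G1,16), (25,G3,17)
Step 2: Sum ranks within each group.
R_1 = 56.5 (n_1 = 5)
R_2 = 31 (n_2 = 3)
R_3 = 37.5 (n_3 = 5)
R_4 = 28 (n_4 = 4)
Step 3: H = 12/(N(N+1)) * sum(R_i^2/n_i) - 3(N+1)
     = 12/(17*18) * (56.5^2/5 + 31^2/3 + 37.5^2/5 + 28^2/4) - 3*18
     = 0.039216 * 1436.03 - 54
     = 2.315033.
Step 4: Ties present; correction factor C = 1 - 42/(17^3 - 17) = 0.991422. Corrected H = 2.315033 / 0.991422 = 2.335064.
Step 5: Under H0, H ~ chi^2(3); p-value = 0.505837.
Step 6: alpha = 0.1. fail to reject H0.

H = 2.3351, df = 3, p = 0.505837, fail to reject H0.


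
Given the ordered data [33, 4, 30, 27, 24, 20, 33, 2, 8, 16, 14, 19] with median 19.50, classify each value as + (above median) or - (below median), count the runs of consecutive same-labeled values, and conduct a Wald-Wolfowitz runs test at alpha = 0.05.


Step 1: Compute median = 19.50; label A = above, B = below.
Labels in order: ABAAAAABBBBB  (n_A = 6, n_B = 6)
Step 2: Count runs R = 4.
Step 3: Under H0 (random ordering), E[R] = 2*n_A*n_B/(n_A+n_B) + 1 = 2*6*6/12 + 1 = 7.0000.
        Var[R] = 2*n_A*n_B*(2*n_A*n_B - n_A - n_B) / ((n_A+n_B)^2 * (n_A+n_B-1)) = 4320/1584 = 2.7273.
        SD[R] = 1.6514.
Step 4: Continuity-corrected z = (R + 0.5 - E[R]) / SD[R] = (4 + 0.5 - 7.0000) / 1.6514 = -1.5138.
Step 5: Two-sided p-value via normal approximation = 2*(1 - Phi(|z|)) = 0.130070.
Step 6: alpha = 0.05. fail to reject H0.

R = 4, z = -1.5138, p = 0.130070, fail to reject H0.


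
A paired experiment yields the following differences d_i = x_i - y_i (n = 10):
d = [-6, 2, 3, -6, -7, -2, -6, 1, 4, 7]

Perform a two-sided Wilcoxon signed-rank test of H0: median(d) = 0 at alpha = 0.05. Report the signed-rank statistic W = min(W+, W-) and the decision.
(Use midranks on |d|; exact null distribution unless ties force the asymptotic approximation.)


Step 1: Drop any zero differences (none here) and take |d_i|.
|d| = [6, 2, 3, 6, 7, 2, 6, 1, 4, 7]
Step 2: Midrank |d_i| (ties get averaged ranks).
ranks: |6|->7, |2|->2.5, |3|->4, |6|->7, |7|->9.5, |2|->2.5, |6|->7, |1|->1, |4|->5, |7|->9.5
Step 3: Attach original signs; sum ranks with positive sign and with negative sign.
W+ = 2.5 + 4 + 1 + 5 + 9.5 = 22
W- = 7 + 7 + 9.5 + 2.5 + 7 = 33
(Check: W+ + W- = 55 should equal n(n+1)/2 = 55.)
Step 4: Test statistic W = min(W+, W-) = 22.
Step 5: Ties in |d|, so use the tie-corrected normal approximation.
        E[W] = n(n+1)/4 = 10*11/4 = 27.5.
        Tie groups: |d|=2 (t=2), |d|=6 (t=3), |d|=7 (t=2); sum(t^3 - t) = 36.
        Var[W] = n(n+1)(2n+1)/24 - sum(t^3-t)/48 = 2310/24 - 36/48 = 95.5.
        z = (W - E[W]) / sqrt(Var[W]) = (22 - 27.5) / 9.7724 = -0.5628.
        Two-sided p = 2*Phi(z) = 0.573565.
Step 6: alpha = 0.05. fail to reject H0.

W+ = 22, W- = 33, W = min = 22, p = 0.573565, fail to reject H0.


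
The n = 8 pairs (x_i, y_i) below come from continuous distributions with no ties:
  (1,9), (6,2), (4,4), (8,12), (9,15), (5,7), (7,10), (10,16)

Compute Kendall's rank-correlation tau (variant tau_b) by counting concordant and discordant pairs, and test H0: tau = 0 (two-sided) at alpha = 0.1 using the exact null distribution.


Step 1: Enumerate the 28 unordered pairs (i,j) with i<j and classify each by sign(x_j-x_i) * sign(y_j-y_i).
  (1,2):dx=+5,dy=-7->D; (1,3):dx=+3,dy=-5->D; (1,4):dx=+7,dy=+3->C; (1,5):dx=+8,dy=+6->C
  (1,6):dx=+4,dy=-2->D; (1,7):dx=+6,dy=+1->C; (1,8):dx=+9,dy=+7->C; (2,3):dx=-2,dy=+2->D
  (2,4):dx=+2,dy=+10->C; (2,5):dx=+3,dy=+13->C; (2,6):dx=-1,dy=+5->D; (2,7):dx=+1,dy=+8->C
  (2,8):dx=+4,dy=+14->C; (3,4):dx=+4,dy=+8->C; (3,5):dx=+5,dy=+11->C; (3,6):dx=+1,dy=+3->C
  (3,7):dx=+3,dy=+6->C; (3,8):dx=+6,dy=+12->C; (4,5):dx=+1,dy=+3->C; (4,6):dx=-3,dy=-5->C
  (4,7):dx=-1,dy=-2->C; (4,8):dx=+2,dy=+4->C; (5,6):dx=-4,dy=-8->C; (5,7):dx=-2,dy=-5->C
  (5,8):dx=+1,dy=+1->C; (6,7):dx=+2,dy=+3->C; (6,8):dx=+5,dy=+9->C; (7,8):dx=+3,dy=+6->C
Step 2: C = 23, D = 5, total pairs = 28.
Step 3: tau = (C - D)/(n(n-1)/2) = (23 - 5)/28 = 0.642857.
Step 4: Exact two-sided p-value (enumerate n! = 40320 permutations of y under H0): p = 0.031151.
Step 5: alpha = 0.1. reject H0.

tau_b = 0.6429 (C=23, D=5), p = 0.031151, reject H0.


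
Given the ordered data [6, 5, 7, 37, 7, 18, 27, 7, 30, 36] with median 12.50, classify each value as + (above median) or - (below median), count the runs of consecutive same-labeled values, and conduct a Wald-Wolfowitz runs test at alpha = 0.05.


Step 1: Compute median = 12.50; label A = above, B = below.
Labels in order: BBBABAABAA  (n_A = 5, n_B = 5)
Step 2: Count runs R = 6.
Step 3: Under H0 (random ordering), E[R] = 2*n_A*n_B/(n_A+n_B) + 1 = 2*5*5/10 + 1 = 6.0000.
        Var[R] = 2*n_A*n_B*(2*n_A*n_B - n_A - n_B) / ((n_A+n_B)^2 * (n_A+n_B-1)) = 2000/900 = 2.2222.
        SD[R] = 1.4907.
Step 4: R = E[R], so z = 0 with no continuity correction.
Step 5: Two-sided p-value via normal approximation = 2*(1 - Phi(|z|)) = 1.000000.
Step 6: alpha = 0.05. fail to reject H0.

R = 6, z = 0.0000, p = 1.000000, fail to reject H0.


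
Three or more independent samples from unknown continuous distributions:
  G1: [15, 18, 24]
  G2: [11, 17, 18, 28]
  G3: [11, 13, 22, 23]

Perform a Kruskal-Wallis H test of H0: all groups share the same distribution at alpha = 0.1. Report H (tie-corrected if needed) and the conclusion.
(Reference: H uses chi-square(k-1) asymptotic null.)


Step 1: Combine all N = 11 observations and assign midranks.
sorted (value, group, rank): (11,G2,1.5), (11,G3,1.5), (13,G3,3), (15,G1,4), (17,G2,5), (18,G1,6.5), (18,G2,6.5), (22,G3,8), (23,G3,9), (24,G1,10), (28,G2,11)
Step 2: Sum ranks within each group.
R_1 = 20.5 (n_1 = 3)
R_2 = 24 (n_2 = 4)
R_3 = 21.5 (n_3 = 4)
Step 3: H = 12/(N(N+1)) * sum(R_i^2/n_i) - 3(N+1)
     = 12/(11*12) * (20.5^2/3 + 24^2/4 + 21.5^2/4) - 3*12
     = 0.090909 * 399.646 - 36
     = 0.331439.
Step 4: Ties present; correction factor C = 1 - 12/(11^3 - 11) = 0.990909. Corrected H = 0.331439 / 0.990909 = 0.334480.
Step 5: Under H0, H ~ chi^2(2); p-value = 0.845996.
Step 6: alpha = 0.1. fail to reject H0.

H = 0.3345, df = 2, p = 0.845996, fail to reject H0.


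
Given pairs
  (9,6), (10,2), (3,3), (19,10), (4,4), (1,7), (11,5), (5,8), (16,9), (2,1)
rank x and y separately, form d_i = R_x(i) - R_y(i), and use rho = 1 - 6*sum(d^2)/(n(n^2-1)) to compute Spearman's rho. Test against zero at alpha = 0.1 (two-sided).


Step 1: Rank x and y separately (midranks; no ties here).
rank(x): 9->6, 10->7, 3->3, 19->10, 4->4, 1->1, 11->8, 5->5, 16->9, 2->2
rank(y): 6->6, 2->2, 3->3, 10->10, 4->4, 7->7, 5->5, 8->8, 9->9, 1->1
Step 2: d_i = R_x(i) - R_y(i); compute d_i^2.
  (6-6)^2=0, (7-2)^2=25, (3-3)^2=0, (10-10)^2=0, (4-4)^2=0, (1-7)^2=36, (8-5)^2=9, (5-8)^2=9, (9-9)^2=0, (2-1)^2=1
sum(d^2) = 80.
Step 3: rho = 1 - 6*80 / (10*(10^2 - 1)) = 1 - 480/990 = 0.515152.
Step 4: Under H0, t = rho * sqrt((n-2)/(1-rho^2)) = 1.7000 ~ t(8).
Step 5: Two-sided p-value from the t-distribution with 8 df = 0.127553.
Step 6: alpha = 0.1. fail to reject H0.

rho = 0.5152, p = 0.127553, fail to reject H0 at alpha = 0.1.


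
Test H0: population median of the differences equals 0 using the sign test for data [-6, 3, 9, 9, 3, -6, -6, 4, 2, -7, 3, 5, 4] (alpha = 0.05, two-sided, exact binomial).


Step 1: Discard zero differences. Original n = 13; n_eff = number of nonzero differences = 13.
Nonzero differences (with sign): -6, +3, +9, +9, +3, -6, -6, +4, +2, -7, +3, +5, +4
Step 2: Count signs: positive = 9, negative = 4.
Step 3: Under H0: P(positive) = 0.5, so the number of positives S ~ Bin(13, 0.5).
Step 4: Two-sided exact p-value = sum of Bin(13,0.5) probabilities at or below the observed probability = 0.266846.
Step 5: alpha = 0.05. fail to reject H0.

n_eff = 13, pos = 9, neg = 4, p = 0.266846, fail to reject H0.


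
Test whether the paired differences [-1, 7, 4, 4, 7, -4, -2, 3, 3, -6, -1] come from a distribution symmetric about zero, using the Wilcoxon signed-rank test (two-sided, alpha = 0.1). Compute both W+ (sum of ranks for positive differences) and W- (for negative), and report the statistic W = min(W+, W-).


Step 1: Drop any zero differences (none here) and take |d_i|.
|d| = [1, 7, 4, 4, 7, 4, 2, 3, 3, 6, 1]
Step 2: Midrank |d_i| (ties get averaged ranks).
ranks: |1|->1.5, |7|->10.5, |4|->7, |4|->7, |7|->10.5, |4|->7, |2|->3, |3|->4.5, |3|->4.5, |6|->9, |1|->1.5
Step 3: Attach original signs; sum ranks with positive sign and with negative sign.
W+ = 10.5 + 7 + 7 + 10.5 + 4.5 + 4.5 = 44
W- = 1.5 + 7 + 3 + 9 + 1.5 = 22
(Check: W+ + W- = 66 should equal n(n+1)/2 = 66.)
Step 4: Test statistic W = min(W+, W-) = 22.
Step 5: Ties in |d|, so use the tie-corrected normal approximation.
        E[W] = n(n+1)/4 = 11*12/4 = 33.
        Tie groups: |d|=1 (t=2), |d|=3 (t=2), |d|=4 (t=3), |d|=7 (t=2); sum(t^3 - t) = 42.
        Var[W] = n(n+1)(2n+1)/24 - sum(t^3-t)/48 = 3036/24 - 42/48 = 125.625.
        z = (W - E[W]) / sqrt(Var[W]) = (22 - 33) / 11.2083 = -0.9814.
        Two-sided p = 2*Phi(z) = 0.326386.
Step 6: alpha = 0.1. fail to reject H0.

W+ = 44, W- = 22, W = min = 22, p = 0.326386, fail to reject H0.


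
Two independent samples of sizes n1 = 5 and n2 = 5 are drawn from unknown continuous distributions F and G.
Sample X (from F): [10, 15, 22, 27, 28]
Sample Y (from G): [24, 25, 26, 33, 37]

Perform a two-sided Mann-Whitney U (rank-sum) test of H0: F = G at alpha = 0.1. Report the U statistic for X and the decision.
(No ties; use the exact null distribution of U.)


Step 1: Combine and sort all 10 observations; assign midranks.
sorted (value, group): (10,X), (15,X), (22,X), (24,Y), (25,Y), (26,Y), (27,X), (28,X), (33,Y), (37,Y)
ranks: 10->1, 15->2, 22->3, 24->4, 25->5, 26->6, 27->7, 28->8, 33->9, 37->10
Step 2: Rank sum for X: R1 = 1 + 2 + 3 + 7 + 8 = 21.
Step 3: U_X = R1 - n1(n1+1)/2 = 21 - 5*6/2 = 21 - 15 = 6.
       U_Y = n1*n2 - U_X = 25 - 6 = 19.
Step 4: No ties, so the exact null distribution of U (based on enumerating the C(10,5) = 252 equally likely rank assignments) gives the two-sided p-value.
Step 5: p-value = 0.222222; compare to alpha = 0.1. fail to reject H0.

U_X = 6, p = 0.222222, fail to reject H0 at alpha = 0.1.


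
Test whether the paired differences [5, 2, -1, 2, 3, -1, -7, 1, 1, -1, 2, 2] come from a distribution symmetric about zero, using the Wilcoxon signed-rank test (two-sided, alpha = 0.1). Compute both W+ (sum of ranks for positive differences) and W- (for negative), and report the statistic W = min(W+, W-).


Step 1: Drop any zero differences (none here) and take |d_i|.
|d| = [5, 2, 1, 2, 3, 1, 7, 1, 1, 1, 2, 2]
Step 2: Midrank |d_i| (ties get averaged ranks).
ranks: |5|->11, |2|->7.5, |1|->3, |2|->7.5, |3|->10, |1|->3, |7|->12, |1|->3, |1|->3, |1|->3, |2|->7.5, |2|->7.5
Step 3: Attach original signs; sum ranks with positive sign and with negative sign.
W+ = 11 + 7.5 + 7.5 + 10 + 3 + 3 + 7.5 + 7.5 = 57
W- = 3 + 3 + 12 + 3 = 21
(Check: W+ + W- = 78 should equal n(n+1)/2 = 78.)
Step 4: Test statistic W = min(W+, W-) = 21.
Step 5: Ties in |d|, so use the tie-corrected normal approximation.
        E[W] = n(n+1)/4 = 12*13/4 = 39.
        Tie groups: |d|=1 (t=5), |d|=2 (t=4); sum(t^3 - t) = 180.
        Var[W] = n(n+1)(2n+1)/24 - sum(t^3-t)/48 = 3900/24 - 180/48 = 158.75.
        z = (W - E[W]) / sqrt(Var[W]) = (21 - 39) / 12.5996 = -1.4286.
        Two-sided p = 2*Phi(z) = 0.153115.
Step 6: alpha = 0.1. fail to reject H0.

W+ = 57, W- = 21, W = min = 21, p = 0.153115, fail to reject H0.


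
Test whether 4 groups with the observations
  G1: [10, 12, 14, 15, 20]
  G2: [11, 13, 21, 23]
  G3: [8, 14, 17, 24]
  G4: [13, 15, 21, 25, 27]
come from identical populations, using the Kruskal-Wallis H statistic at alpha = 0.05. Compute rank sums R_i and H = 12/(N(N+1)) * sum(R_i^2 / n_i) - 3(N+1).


Step 1: Combine all N = 18 observations and assign midranks.
sorted (value, group, rank): (8,G3,1), (10,G1,2), (11,G2,3), (12,G1,4), (13,G2,5.5), (13,G4,5.5), (14,G1,7.5), (14,G3,7.5), (15,G1,9.5), (15,G4,9.5), (17,G3,11), (20,G1,12), (21,G2,13.5), (21,G4,13.5), (23,G2,15), (24,G3,16), (25,G4,17), (27,G4,18)
Step 2: Sum ranks within each group.
R_1 = 35 (n_1 = 5)
R_2 = 37 (n_2 = 4)
R_3 = 35.5 (n_3 = 4)
R_4 = 63.5 (n_4 = 5)
Step 3: H = 12/(N(N+1)) * sum(R_i^2/n_i) - 3(N+1)
     = 12/(18*19) * (35^2/5 + 37^2/4 + 35.5^2/4 + 63.5^2/5) - 3*19
     = 0.035088 * 1708.76 - 57
     = 2.956579.
Step 4: Ties present; correction factor C = 1 - 24/(18^3 - 18) = 0.995872. Corrected H = 2.956579 / 0.995872 = 2.968834.
Step 5: Under H0, H ~ chi^2(3); p-value = 0.396455.
Step 6: alpha = 0.05. fail to reject H0.

H = 2.9688, df = 3, p = 0.396455, fail to reject H0.


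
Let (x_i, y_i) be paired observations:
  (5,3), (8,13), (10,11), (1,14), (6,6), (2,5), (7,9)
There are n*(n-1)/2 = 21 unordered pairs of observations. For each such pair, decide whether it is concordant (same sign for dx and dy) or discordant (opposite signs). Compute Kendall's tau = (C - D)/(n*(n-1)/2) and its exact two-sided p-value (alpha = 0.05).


Step 1: Enumerate the 21 unordered pairs (i,j) with i<j and classify each by sign(x_j-x_i) * sign(y_j-y_i).
  (1,2):dx=+3,dy=+10->C; (1,3):dx=+5,dy=+8->C; (1,4):dx=-4,dy=+11->D; (1,5):dx=+1,dy=+3->C
  (1,6):dx=-3,dy=+2->D; (1,7):dx=+2,dy=+6->C; (2,3):dx=+2,dy=-2->D; (2,4):dx=-7,dy=+1->D
  (2,5):dx=-2,dy=-7->C; (2,6):dx=-6,dy=-8->C; (2,7):dx=-1,dy=-4->C; (3,4):dx=-9,dy=+3->D
  (3,5):dx=-4,dy=-5->C; (3,6):dx=-8,dy=-6->C; (3,7):dx=-3,dy=-2->C; (4,5):dx=+5,dy=-8->D
  (4,6):dx=+1,dy=-9->D; (4,7):dx=+6,dy=-5->D; (5,6):dx=-4,dy=-1->C; (5,7):dx=+1,dy=+3->C
  (6,7):dx=+5,dy=+4->C
Step 2: C = 13, D = 8, total pairs = 21.
Step 3: tau = (C - D)/(n(n-1)/2) = (13 - 8)/21 = 0.238095.
Step 4: Exact two-sided p-value (enumerate n! = 5040 permutations of y under H0): p = 0.561905.
Step 5: alpha = 0.05. fail to reject H0.

tau_b = 0.2381 (C=13, D=8), p = 0.561905, fail to reject H0.


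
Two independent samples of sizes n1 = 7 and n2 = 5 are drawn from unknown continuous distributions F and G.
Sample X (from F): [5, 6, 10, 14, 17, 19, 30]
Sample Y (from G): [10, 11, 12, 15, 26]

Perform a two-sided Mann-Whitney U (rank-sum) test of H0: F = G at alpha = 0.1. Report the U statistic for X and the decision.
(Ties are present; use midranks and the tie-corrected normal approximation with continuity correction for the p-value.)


Step 1: Combine and sort all 12 observations; assign midranks.
sorted (value, group): (5,X), (6,X), (10,X), (10,Y), (11,Y), (12,Y), (14,X), (15,Y), (17,X), (19,X), (26,Y), (30,X)
ranks: 5->1, 6->2, 10->3.5, 10->3.5, 11->5, 12->6, 14->7, 15->8, 17->9, 19->10, 26->11, 30->12
Step 2: Rank sum for X: R1 = 1 + 2 + 3.5 + 7 + 9 + 10 + 12 = 44.5.
Step 3: U_X = R1 - n1(n1+1)/2 = 44.5 - 7*8/2 = 44.5 - 28 = 16.5.
       U_Y = n1*n2 - U_X = 35 - 16.5 = 18.5.
Step 4: Ties are present, so use the tie-corrected normal approximation (with continuity correction) for the p-value.
Step 5: p-value = 0.935170; compare to alpha = 0.1. fail to reject H0.

U_X = 16.5, p = 0.935170, fail to reject H0 at alpha = 0.1.


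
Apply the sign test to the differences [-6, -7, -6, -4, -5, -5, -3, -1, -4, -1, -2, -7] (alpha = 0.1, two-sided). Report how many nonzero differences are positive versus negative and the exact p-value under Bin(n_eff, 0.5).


Step 1: Discard zero differences. Original n = 12; n_eff = number of nonzero differences = 12.
Nonzero differences (with sign): -6, -7, -6, -4, -5, -5, -3, -1, -4, -1, -2, -7
Step 2: Count signs: positive = 0, negative = 12.
Step 3: Under H0: P(positive) = 0.5, so the number of positives S ~ Bin(12, 0.5).
Step 4: Two-sided exact p-value = sum of Bin(12,0.5) probabilities at or below the observed probability = 0.000488.
Step 5: alpha = 0.1. reject H0.

n_eff = 12, pos = 0, neg = 12, p = 0.000488, reject H0.


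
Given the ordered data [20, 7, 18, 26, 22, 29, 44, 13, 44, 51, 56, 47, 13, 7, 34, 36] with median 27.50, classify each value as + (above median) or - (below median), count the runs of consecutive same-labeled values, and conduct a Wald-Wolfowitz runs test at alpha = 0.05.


Step 1: Compute median = 27.50; label A = above, B = below.
Labels in order: BBBBBAABAAAABBAA  (n_A = 8, n_B = 8)
Step 2: Count runs R = 6.
Step 3: Under H0 (random ordering), E[R] = 2*n_A*n_B/(n_A+n_B) + 1 = 2*8*8/16 + 1 = 9.0000.
        Var[R] = 2*n_A*n_B*(2*n_A*n_B - n_A - n_B) / ((n_A+n_B)^2 * (n_A+n_B-1)) = 14336/3840 = 3.7333.
        SD[R] = 1.9322.
Step 4: Continuity-corrected z = (R + 0.5 - E[R]) / SD[R] = (6 + 0.5 - 9.0000) / 1.9322 = -1.2939.
Step 5: Two-sided p-value via normal approximation = 2*(1 - Phi(|z|)) = 0.195709.
Step 6: alpha = 0.05. fail to reject H0.

R = 6, z = -1.2939, p = 0.195709, fail to reject H0.


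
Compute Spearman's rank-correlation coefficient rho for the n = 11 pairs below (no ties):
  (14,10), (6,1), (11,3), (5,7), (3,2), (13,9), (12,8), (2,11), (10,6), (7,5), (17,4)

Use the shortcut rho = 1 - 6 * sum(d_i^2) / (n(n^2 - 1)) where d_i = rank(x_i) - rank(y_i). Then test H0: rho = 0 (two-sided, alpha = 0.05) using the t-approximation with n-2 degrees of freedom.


Step 1: Rank x and y separately (midranks; no ties here).
rank(x): 14->10, 6->4, 11->7, 5->3, 3->2, 13->9, 12->8, 2->1, 10->6, 7->5, 17->11
rank(y): 10->10, 1->1, 3->3, 7->7, 2->2, 9->9, 8->8, 11->11, 6->6, 5->5, 4->4
Step 2: d_i = R_x(i) - R_y(i); compute d_i^2.
  (10-10)^2=0, (4-1)^2=9, (7-3)^2=16, (3-7)^2=16, (2-2)^2=0, (9-9)^2=0, (8-8)^2=0, (1-11)^2=100, (6-6)^2=0, (5-5)^2=0, (11-4)^2=49
sum(d^2) = 190.
Step 3: rho = 1 - 6*190 / (11*(11^2 - 1)) = 1 - 1140/1320 = 0.136364.
Step 4: Under H0, t = rho * sqrt((n-2)/(1-rho^2)) = 0.4129 ~ t(9).
Step 5: Two-sided p-value from the t-distribution with 9 df = 0.689309.
Step 6: alpha = 0.05. fail to reject H0.

rho = 0.1364, p = 0.689309, fail to reject H0 at alpha = 0.05.


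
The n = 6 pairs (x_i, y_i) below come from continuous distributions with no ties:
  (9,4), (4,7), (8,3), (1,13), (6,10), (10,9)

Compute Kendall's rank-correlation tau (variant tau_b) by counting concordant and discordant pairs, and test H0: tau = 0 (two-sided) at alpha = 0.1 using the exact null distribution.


Step 1: Enumerate the 15 unordered pairs (i,j) with i<j and classify each by sign(x_j-x_i) * sign(y_j-y_i).
  (1,2):dx=-5,dy=+3->D; (1,3):dx=-1,dy=-1->C; (1,4):dx=-8,dy=+9->D; (1,5):dx=-3,dy=+6->D
  (1,6):dx=+1,dy=+5->C; (2,3):dx=+4,dy=-4->D; (2,4):dx=-3,dy=+6->D; (2,5):dx=+2,dy=+3->C
  (2,6):dx=+6,dy=+2->C; (3,4):dx=-7,dy=+10->D; (3,5):dx=-2,dy=+7->D; (3,6):dx=+2,dy=+6->C
  (4,5):dx=+5,dy=-3->D; (4,6):dx=+9,dy=-4->D; (5,6):dx=+4,dy=-1->D
Step 2: C = 5, D = 10, total pairs = 15.
Step 3: tau = (C - D)/(n(n-1)/2) = (5 - 10)/15 = -0.333333.
Step 4: Exact two-sided p-value (enumerate n! = 720 permutations of y under H0): p = 0.469444.
Step 5: alpha = 0.1. fail to reject H0.

tau_b = -0.3333 (C=5, D=10), p = 0.469444, fail to reject H0.


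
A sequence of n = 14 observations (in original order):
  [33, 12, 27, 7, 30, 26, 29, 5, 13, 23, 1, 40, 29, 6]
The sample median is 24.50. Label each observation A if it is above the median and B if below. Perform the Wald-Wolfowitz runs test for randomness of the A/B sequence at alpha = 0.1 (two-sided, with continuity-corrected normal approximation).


Step 1: Compute median = 24.50; label A = above, B = below.
Labels in order: ABABAAABBBBAAB  (n_A = 7, n_B = 7)
Step 2: Count runs R = 8.
Step 3: Under H0 (random ordering), E[R] = 2*n_A*n_B/(n_A+n_B) + 1 = 2*7*7/14 + 1 = 8.0000.
        Var[R] = 2*n_A*n_B*(2*n_A*n_B - n_A - n_B) / ((n_A+n_B)^2 * (n_A+n_B-1)) = 8232/2548 = 3.2308.
        SD[R] = 1.7974.
Step 4: R = E[R], so z = 0 with no continuity correction.
Step 5: Two-sided p-value via normal approximation = 2*(1 - Phi(|z|)) = 1.000000.
Step 6: alpha = 0.1. fail to reject H0.

R = 8, z = 0.0000, p = 1.000000, fail to reject H0.


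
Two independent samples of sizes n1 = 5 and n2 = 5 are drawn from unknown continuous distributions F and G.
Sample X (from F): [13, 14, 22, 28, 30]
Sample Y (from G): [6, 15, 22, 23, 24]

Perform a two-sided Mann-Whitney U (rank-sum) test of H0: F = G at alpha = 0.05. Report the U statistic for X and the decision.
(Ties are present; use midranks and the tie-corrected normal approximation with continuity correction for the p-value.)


Step 1: Combine and sort all 10 observations; assign midranks.
sorted (value, group): (6,Y), (13,X), (14,X), (15,Y), (22,X), (22,Y), (23,Y), (24,Y), (28,X), (30,X)
ranks: 6->1, 13->2, 14->3, 15->4, 22->5.5, 22->5.5, 23->7, 24->8, 28->9, 30->10
Step 2: Rank sum for X: R1 = 2 + 3 + 5.5 + 9 + 10 = 29.5.
Step 3: U_X = R1 - n1(n1+1)/2 = 29.5 - 5*6/2 = 29.5 - 15 = 14.5.
       U_Y = n1*n2 - U_X = 25 - 14.5 = 10.5.
Step 4: Ties are present, so use the tie-corrected normal approximation (with continuity correction) for the p-value.
Step 5: p-value = 0.753298; compare to alpha = 0.05. fail to reject H0.

U_X = 14.5, p = 0.753298, fail to reject H0 at alpha = 0.05.


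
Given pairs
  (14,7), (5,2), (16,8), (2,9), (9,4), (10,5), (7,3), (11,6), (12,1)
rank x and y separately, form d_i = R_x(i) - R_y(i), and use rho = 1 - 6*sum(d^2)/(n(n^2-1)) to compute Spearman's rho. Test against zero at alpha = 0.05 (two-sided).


Step 1: Rank x and y separately (midranks; no ties here).
rank(x): 14->8, 5->2, 16->9, 2->1, 9->4, 10->5, 7->3, 11->6, 12->7
rank(y): 7->7, 2->2, 8->8, 9->9, 4->4, 5->5, 3->3, 6->6, 1->1
Step 2: d_i = R_x(i) - R_y(i); compute d_i^2.
  (8-7)^2=1, (2-2)^2=0, (9-8)^2=1, (1-9)^2=64, (4-4)^2=0, (5-5)^2=0, (3-3)^2=0, (6-6)^2=0, (7-1)^2=36
sum(d^2) = 102.
Step 3: rho = 1 - 6*102 / (9*(9^2 - 1)) = 1 - 612/720 = 0.150000.
Step 4: Under H0, t = rho * sqrt((n-2)/(1-rho^2)) = 0.4014 ~ t(7).
Step 5: Two-sided p-value from the t-distribution with 7 df = 0.700094.
Step 6: alpha = 0.05. fail to reject H0.

rho = 0.1500, p = 0.700094, fail to reject H0 at alpha = 0.05.


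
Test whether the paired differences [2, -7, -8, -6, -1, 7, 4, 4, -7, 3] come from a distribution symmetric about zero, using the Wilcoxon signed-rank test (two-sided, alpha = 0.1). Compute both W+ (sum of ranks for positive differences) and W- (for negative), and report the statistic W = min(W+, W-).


Step 1: Drop any zero differences (none here) and take |d_i|.
|d| = [2, 7, 8, 6, 1, 7, 4, 4, 7, 3]
Step 2: Midrank |d_i| (ties get averaged ranks).
ranks: |2|->2, |7|->8, |8|->10, |6|->6, |1|->1, |7|->8, |4|->4.5, |4|->4.5, |7|->8, |3|->3
Step 3: Attach original signs; sum ranks with positive sign and with negative sign.
W+ = 2 + 8 + 4.5 + 4.5 + 3 = 22
W- = 8 + 10 + 6 + 1 + 8 = 33
(Check: W+ + W- = 55 should equal n(n+1)/2 = 55.)
Step 4: Test statistic W = min(W+, W-) = 22.
Step 5: Ties in |d|, so use the tie-corrected normal approximation.
        E[W] = n(n+1)/4 = 10*11/4 = 27.5.
        Tie groups: |d|=4 (t=2), |d|=7 (t=3); sum(t^3 - t) = 30.
        Var[W] = n(n+1)(2n+1)/24 - sum(t^3-t)/48 = 2310/24 - 30/48 = 95.625.
        z = (W - E[W]) / sqrt(Var[W]) = (22 - 27.5) / 9.7788 = -0.5624.
        Two-sided p = 2*Phi(z) = 0.573816.
Step 6: alpha = 0.1. fail to reject H0.

W+ = 22, W- = 33, W = min = 22, p = 0.573816, fail to reject H0.


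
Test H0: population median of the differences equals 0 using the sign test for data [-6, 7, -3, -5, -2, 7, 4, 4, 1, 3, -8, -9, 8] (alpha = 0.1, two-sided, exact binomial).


Step 1: Discard zero differences. Original n = 13; n_eff = number of nonzero differences = 13.
Nonzero differences (with sign): -6, +7, -3, -5, -2, +7, +4, +4, +1, +3, -8, -9, +8
Step 2: Count signs: positive = 7, negative = 6.
Step 3: Under H0: P(positive) = 0.5, so the number of positives S ~ Bin(13, 0.5).
Step 4: Two-sided exact p-value = sum of Bin(13,0.5) probabilities at or below the observed probability = 1.000000.
Step 5: alpha = 0.1. fail to reject H0.

n_eff = 13, pos = 7, neg = 6, p = 1.000000, fail to reject H0.


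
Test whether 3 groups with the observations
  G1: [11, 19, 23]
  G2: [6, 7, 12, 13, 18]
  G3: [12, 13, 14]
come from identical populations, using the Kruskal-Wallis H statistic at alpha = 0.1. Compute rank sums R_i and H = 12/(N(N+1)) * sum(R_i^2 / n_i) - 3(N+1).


Step 1: Combine all N = 11 observations and assign midranks.
sorted (value, group, rank): (6,G2,1), (7,G2,2), (11,G1,3), (12,G2,4.5), (12,G3,4.5), (13,G2,6.5), (13,G3,6.5), (14,G3,8), (18,G2,9), (19,G1,10), (23,G1,11)
Step 2: Sum ranks within each group.
R_1 = 24 (n_1 = 3)
R_2 = 23 (n_2 = 5)
R_3 = 19 (n_3 = 3)
Step 3: H = 12/(N(N+1)) * sum(R_i^2/n_i) - 3(N+1)
     = 12/(11*12) * (24^2/3 + 23^2/5 + 19^2/3) - 3*12
     = 0.090909 * 418.133 - 36
     = 2.012121.
Step 4: Ties present; correction factor C = 1 - 12/(11^3 - 11) = 0.990909. Corrected H = 2.012121 / 0.990909 = 2.030581.
Step 5: Under H0, H ~ chi^2(2); p-value = 0.362297.
Step 6: alpha = 0.1. fail to reject H0.

H = 2.0306, df = 2, p = 0.362297, fail to reject H0.


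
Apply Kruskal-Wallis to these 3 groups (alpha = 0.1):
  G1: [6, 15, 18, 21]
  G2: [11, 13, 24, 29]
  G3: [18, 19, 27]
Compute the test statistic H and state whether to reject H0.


Step 1: Combine all N = 11 observations and assign midranks.
sorted (value, group, rank): (6,G1,1), (11,G2,2), (13,G2,3), (15,G1,4), (18,G1,5.5), (18,G3,5.5), (19,G3,7), (21,G1,8), (24,G2,9), (27,G3,10), (29,G2,11)
Step 2: Sum ranks within each group.
R_1 = 18.5 (n_1 = 4)
R_2 = 25 (n_2 = 4)
R_3 = 22.5 (n_3 = 3)
Step 3: H = 12/(N(N+1)) * sum(R_i^2/n_i) - 3(N+1)
     = 12/(11*12) * (18.5^2/4 + 25^2/4 + 22.5^2/3) - 3*12
     = 0.090909 * 410.562 - 36
     = 1.323864.
Step 4: Ties present; correction factor C = 1 - 6/(11^3 - 11) = 0.995455. Corrected H = 1.323864 / 0.995455 = 1.329909.
Step 5: Under H0, H ~ chi^2(2); p-value = 0.514297.
Step 6: alpha = 0.1. fail to reject H0.

H = 1.3299, df = 2, p = 0.514297, fail to reject H0.


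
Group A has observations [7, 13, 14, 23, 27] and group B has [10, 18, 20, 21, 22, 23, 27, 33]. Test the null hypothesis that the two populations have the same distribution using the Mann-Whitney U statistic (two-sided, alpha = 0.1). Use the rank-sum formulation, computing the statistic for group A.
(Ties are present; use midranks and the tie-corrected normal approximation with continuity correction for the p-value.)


Step 1: Combine and sort all 13 observations; assign midranks.
sorted (value, group): (7,X), (10,Y), (13,X), (14,X), (18,Y), (20,Y), (21,Y), (22,Y), (23,X), (23,Y), (27,X), (27,Y), (33,Y)
ranks: 7->1, 10->2, 13->3, 14->4, 18->5, 20->6, 21->7, 22->8, 23->9.5, 23->9.5, 27->11.5, 27->11.5, 33->13
Step 2: Rank sum for X: R1 = 1 + 3 + 4 + 9.5 + 11.5 = 29.
Step 3: U_X = R1 - n1(n1+1)/2 = 29 - 5*6/2 = 29 - 15 = 14.
       U_Y = n1*n2 - U_X = 40 - 14 = 26.
Step 4: Ties are present, so use the tie-corrected normal approximation (with continuity correction) for the p-value.
Step 5: p-value = 0.419471; compare to alpha = 0.1. fail to reject H0.

U_X = 14, p = 0.419471, fail to reject H0 at alpha = 0.1.


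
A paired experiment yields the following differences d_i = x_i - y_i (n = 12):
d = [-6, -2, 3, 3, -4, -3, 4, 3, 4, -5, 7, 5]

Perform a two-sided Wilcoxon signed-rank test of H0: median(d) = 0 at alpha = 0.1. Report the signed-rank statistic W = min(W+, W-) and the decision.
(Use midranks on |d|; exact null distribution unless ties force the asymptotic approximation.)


Step 1: Drop any zero differences (none here) and take |d_i|.
|d| = [6, 2, 3, 3, 4, 3, 4, 3, 4, 5, 7, 5]
Step 2: Midrank |d_i| (ties get averaged ranks).
ranks: |6|->11, |2|->1, |3|->3.5, |3|->3.5, |4|->7, |3|->3.5, |4|->7, |3|->3.5, |4|->7, |5|->9.5, |7|->12, |5|->9.5
Step 3: Attach original signs; sum ranks with positive sign and with negative sign.
W+ = 3.5 + 3.5 + 7 + 3.5 + 7 + 12 + 9.5 = 46
W- = 11 + 1 + 7 + 3.5 + 9.5 = 32
(Check: W+ + W- = 78 should equal n(n+1)/2 = 78.)
Step 4: Test statistic W = min(W+, W-) = 32.
Step 5: Ties in |d|, so use the tie-corrected normal approximation.
        E[W] = n(n+1)/4 = 12*13/4 = 39.
        Tie groups: |d|=3 (t=4), |d|=4 (t=3), |d|=5 (t=2); sum(t^3 - t) = 90.
        Var[W] = n(n+1)(2n+1)/24 - sum(t^3-t)/48 = 3900/24 - 90/48 = 160.625.
        z = (W - E[W]) / sqrt(Var[W]) = (32 - 39) / 12.6738 = -0.5523.
        Two-sided p = 2*Phi(z) = 0.580729.
Step 6: alpha = 0.1. fail to reject H0.

W+ = 46, W- = 32, W = min = 32, p = 0.580729, fail to reject H0.


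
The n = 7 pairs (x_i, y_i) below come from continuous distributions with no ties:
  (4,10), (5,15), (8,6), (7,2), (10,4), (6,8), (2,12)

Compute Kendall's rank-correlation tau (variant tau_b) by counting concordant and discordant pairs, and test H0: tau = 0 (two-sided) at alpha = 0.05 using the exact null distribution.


Step 1: Enumerate the 21 unordered pairs (i,j) with i<j and classify each by sign(x_j-x_i) * sign(y_j-y_i).
  (1,2):dx=+1,dy=+5->C; (1,3):dx=+4,dy=-4->D; (1,4):dx=+3,dy=-8->D; (1,5):dx=+6,dy=-6->D
  (1,6):dx=+2,dy=-2->D; (1,7):dx=-2,dy=+2->D; (2,3):dx=+3,dy=-9->D; (2,4):dx=+2,dy=-13->D
  (2,5):dx=+5,dy=-11->D; (2,6):dx=+1,dy=-7->D; (2,7):dx=-3,dy=-3->C; (3,4):dx=-1,dy=-4->C
  (3,5):dx=+2,dy=-2->D; (3,6):dx=-2,dy=+2->D; (3,7):dx=-6,dy=+6->D; (4,5):dx=+3,dy=+2->C
  (4,6):dx=-1,dy=+6->D; (4,7):dx=-5,dy=+10->D; (5,6):dx=-4,dy=+4->D; (5,7):dx=-8,dy=+8->D
  (6,7):dx=-4,dy=+4->D
Step 2: C = 4, D = 17, total pairs = 21.
Step 3: tau = (C - D)/(n(n-1)/2) = (4 - 17)/21 = -0.619048.
Step 4: Exact two-sided p-value (enumerate n! = 5040 permutations of y under H0): p = 0.069048.
Step 5: alpha = 0.05. fail to reject H0.

tau_b = -0.6190 (C=4, D=17), p = 0.069048, fail to reject H0.


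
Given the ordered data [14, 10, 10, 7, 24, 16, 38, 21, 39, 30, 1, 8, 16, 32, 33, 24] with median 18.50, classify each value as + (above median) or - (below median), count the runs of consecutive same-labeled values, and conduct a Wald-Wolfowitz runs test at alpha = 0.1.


Step 1: Compute median = 18.50; label A = above, B = below.
Labels in order: BBBBABAAAABBBAAA  (n_A = 8, n_B = 8)
Step 2: Count runs R = 6.
Step 3: Under H0 (random ordering), E[R] = 2*n_A*n_B/(n_A+n_B) + 1 = 2*8*8/16 + 1 = 9.0000.
        Var[R] = 2*n_A*n_B*(2*n_A*n_B - n_A - n_B) / ((n_A+n_B)^2 * (n_A+n_B-1)) = 14336/3840 = 3.7333.
        SD[R] = 1.9322.
Step 4: Continuity-corrected z = (R + 0.5 - E[R]) / SD[R] = (6 + 0.5 - 9.0000) / 1.9322 = -1.2939.
Step 5: Two-sided p-value via normal approximation = 2*(1 - Phi(|z|)) = 0.195709.
Step 6: alpha = 0.1. fail to reject H0.

R = 6, z = -1.2939, p = 0.195709, fail to reject H0.


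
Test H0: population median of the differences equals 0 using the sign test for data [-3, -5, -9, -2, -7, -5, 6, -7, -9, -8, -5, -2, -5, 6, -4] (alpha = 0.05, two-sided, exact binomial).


Step 1: Discard zero differences. Original n = 15; n_eff = number of nonzero differences = 15.
Nonzero differences (with sign): -3, -5, -9, -2, -7, -5, +6, -7, -9, -8, -5, -2, -5, +6, -4
Step 2: Count signs: positive = 2, negative = 13.
Step 3: Under H0: P(positive) = 0.5, so the number of positives S ~ Bin(15, 0.5).
Step 4: Two-sided exact p-value = sum of Bin(15,0.5) probabilities at or below the observed probability = 0.007385.
Step 5: alpha = 0.05. reject H0.

n_eff = 15, pos = 2, neg = 13, p = 0.007385, reject H0.


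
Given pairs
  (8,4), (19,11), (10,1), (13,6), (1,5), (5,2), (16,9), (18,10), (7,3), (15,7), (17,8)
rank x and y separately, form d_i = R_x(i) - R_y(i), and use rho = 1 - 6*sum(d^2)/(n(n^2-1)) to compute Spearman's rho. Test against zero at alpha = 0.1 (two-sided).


Step 1: Rank x and y separately (midranks; no ties here).
rank(x): 8->4, 19->11, 10->5, 13->6, 1->1, 5->2, 16->8, 18->10, 7->3, 15->7, 17->9
rank(y): 4->4, 11->11, 1->1, 6->6, 5->5, 2->2, 9->9, 10->10, 3->3, 7->7, 8->8
Step 2: d_i = R_x(i) - R_y(i); compute d_i^2.
  (4-4)^2=0, (11-11)^2=0, (5-1)^2=16, (6-6)^2=0, (1-5)^2=16, (2-2)^2=0, (8-9)^2=1, (10-10)^2=0, (3-3)^2=0, (7-7)^2=0, (9-8)^2=1
sum(d^2) = 34.
Step 3: rho = 1 - 6*34 / (11*(11^2 - 1)) = 1 - 204/1320 = 0.845455.
Step 4: Under H0, t = rho * sqrt((n-2)/(1-rho^2)) = 4.7493 ~ t(9).
Step 5: Two-sided p-value from the t-distribution with 9 df = 0.001045.
Step 6: alpha = 0.1. reject H0.

rho = 0.8455, p = 0.001045, reject H0 at alpha = 0.1.


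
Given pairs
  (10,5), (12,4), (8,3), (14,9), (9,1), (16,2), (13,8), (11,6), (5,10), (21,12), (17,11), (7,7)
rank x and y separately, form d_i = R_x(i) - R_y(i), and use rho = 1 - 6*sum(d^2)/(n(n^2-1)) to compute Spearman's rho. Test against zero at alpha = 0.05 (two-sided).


Step 1: Rank x and y separately (midranks; no ties here).
rank(x): 10->5, 12->7, 8->3, 14->9, 9->4, 16->10, 13->8, 11->6, 5->1, 21->12, 17->11, 7->2
rank(y): 5->5, 4->4, 3->3, 9->9, 1->1, 2->2, 8->8, 6->6, 10->10, 12->12, 11->11, 7->7
Step 2: d_i = R_x(i) - R_y(i); compute d_i^2.
  (5-5)^2=0, (7-4)^2=9, (3-3)^2=0, (9-9)^2=0, (4-1)^2=9, (10-2)^2=64, (8-8)^2=0, (6-6)^2=0, (1-10)^2=81, (12-12)^2=0, (11-11)^2=0, (2-7)^2=25
sum(d^2) = 188.
Step 3: rho = 1 - 6*188 / (12*(12^2 - 1)) = 1 - 1128/1716 = 0.342657.
Step 4: Under H0, t = rho * sqrt((n-2)/(1-rho^2)) = 1.1534 ~ t(10).
Step 5: Two-sided p-value from the t-distribution with 10 df = 0.275567.
Step 6: alpha = 0.05. fail to reject H0.

rho = 0.3427, p = 0.275567, fail to reject H0 at alpha = 0.05.
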